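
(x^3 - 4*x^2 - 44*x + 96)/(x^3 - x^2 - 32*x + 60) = (x - 8)/(x - 5)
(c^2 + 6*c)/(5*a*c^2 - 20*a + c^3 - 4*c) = c*(c + 6)/(5*a*c^2 - 20*a + c^3 - 4*c)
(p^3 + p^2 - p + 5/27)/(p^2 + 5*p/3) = p - 2/3 + 1/(9*p)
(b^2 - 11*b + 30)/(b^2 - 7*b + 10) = (b - 6)/(b - 2)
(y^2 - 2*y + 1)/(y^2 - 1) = (y - 1)/(y + 1)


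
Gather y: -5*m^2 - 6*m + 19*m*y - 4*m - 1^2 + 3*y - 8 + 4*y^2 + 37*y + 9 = -5*m^2 - 10*m + 4*y^2 + y*(19*m + 40)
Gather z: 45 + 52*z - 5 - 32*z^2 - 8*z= -32*z^2 + 44*z + 40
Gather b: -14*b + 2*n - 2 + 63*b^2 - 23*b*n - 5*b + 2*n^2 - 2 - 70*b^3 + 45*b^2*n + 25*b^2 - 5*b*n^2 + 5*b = -70*b^3 + b^2*(45*n + 88) + b*(-5*n^2 - 23*n - 14) + 2*n^2 + 2*n - 4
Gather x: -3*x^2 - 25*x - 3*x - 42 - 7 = -3*x^2 - 28*x - 49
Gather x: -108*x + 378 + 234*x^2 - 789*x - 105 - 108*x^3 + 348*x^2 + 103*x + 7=-108*x^3 + 582*x^2 - 794*x + 280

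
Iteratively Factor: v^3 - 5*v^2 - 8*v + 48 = (v - 4)*(v^2 - v - 12) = (v - 4)*(v + 3)*(v - 4)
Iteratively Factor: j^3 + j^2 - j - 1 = (j + 1)*(j^2 - 1) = (j - 1)*(j + 1)*(j + 1)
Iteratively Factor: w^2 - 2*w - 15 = (w - 5)*(w + 3)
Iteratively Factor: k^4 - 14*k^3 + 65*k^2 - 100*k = (k - 4)*(k^3 - 10*k^2 + 25*k) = k*(k - 4)*(k^2 - 10*k + 25) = k*(k - 5)*(k - 4)*(k - 5)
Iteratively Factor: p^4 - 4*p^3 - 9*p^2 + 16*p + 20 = (p - 5)*(p^3 + p^2 - 4*p - 4) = (p - 5)*(p - 2)*(p^2 + 3*p + 2) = (p - 5)*(p - 2)*(p + 2)*(p + 1)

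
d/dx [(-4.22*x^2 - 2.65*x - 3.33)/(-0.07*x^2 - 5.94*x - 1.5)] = (24.8813*x^2 + 12.1938*x - 15.8052)/(0.0049*x^4 + 0.8316*x^3 + 35.4936*x^2 + 17.82*x + 2.25)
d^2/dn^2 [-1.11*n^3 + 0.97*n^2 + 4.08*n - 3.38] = 1.94 - 6.66*n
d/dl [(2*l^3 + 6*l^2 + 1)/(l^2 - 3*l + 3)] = (2*l^4 - 12*l^3 + 34*l + 3)/(l^4 - 6*l^3 + 15*l^2 - 18*l + 9)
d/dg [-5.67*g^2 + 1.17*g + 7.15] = 1.17 - 11.34*g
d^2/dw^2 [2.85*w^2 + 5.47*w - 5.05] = 5.70000000000000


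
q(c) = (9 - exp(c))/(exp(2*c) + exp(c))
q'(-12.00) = -1464793.12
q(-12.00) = 1464783.12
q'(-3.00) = -180.32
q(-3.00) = 171.24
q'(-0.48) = -12.18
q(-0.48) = 8.37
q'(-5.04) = -1390.17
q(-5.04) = 1380.29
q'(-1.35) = -33.08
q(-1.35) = 26.78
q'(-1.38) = -34.17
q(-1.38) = 27.78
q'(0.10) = -5.65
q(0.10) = 3.39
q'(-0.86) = -19.18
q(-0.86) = 14.24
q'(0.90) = -1.60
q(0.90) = 0.77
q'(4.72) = 0.01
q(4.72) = -0.01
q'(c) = (9 - exp(c))*(-2*exp(2*c) - exp(c))/(exp(2*c) + exp(c))^2 - exp(c)/(exp(2*c) + exp(c)) = (exp(2*c) - 18*exp(c) - 9)*exp(-c)/(exp(2*c) + 2*exp(c) + 1)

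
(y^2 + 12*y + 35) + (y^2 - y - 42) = 2*y^2 + 11*y - 7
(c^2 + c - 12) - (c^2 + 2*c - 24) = 12 - c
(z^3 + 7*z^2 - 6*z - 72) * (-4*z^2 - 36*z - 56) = -4*z^5 - 64*z^4 - 284*z^3 + 112*z^2 + 2928*z + 4032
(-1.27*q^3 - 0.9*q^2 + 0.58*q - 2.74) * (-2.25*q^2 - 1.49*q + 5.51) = 2.8575*q^5 + 3.9173*q^4 - 6.9617*q^3 + 0.341800000000001*q^2 + 7.2784*q - 15.0974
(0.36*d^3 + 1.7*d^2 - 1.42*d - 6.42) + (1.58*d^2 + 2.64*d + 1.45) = 0.36*d^3 + 3.28*d^2 + 1.22*d - 4.97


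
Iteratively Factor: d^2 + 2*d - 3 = (d - 1)*(d + 3)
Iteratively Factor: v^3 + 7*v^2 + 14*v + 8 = (v + 4)*(v^2 + 3*v + 2) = (v + 1)*(v + 4)*(v + 2)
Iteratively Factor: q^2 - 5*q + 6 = (q - 2)*(q - 3)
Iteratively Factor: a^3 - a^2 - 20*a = (a - 5)*(a^2 + 4*a) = a*(a - 5)*(a + 4)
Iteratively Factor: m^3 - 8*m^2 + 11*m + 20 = (m + 1)*(m^2 - 9*m + 20) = (m - 5)*(m + 1)*(m - 4)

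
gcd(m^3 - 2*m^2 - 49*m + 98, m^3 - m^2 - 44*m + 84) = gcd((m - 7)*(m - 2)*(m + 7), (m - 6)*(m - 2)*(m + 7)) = m^2 + 5*m - 14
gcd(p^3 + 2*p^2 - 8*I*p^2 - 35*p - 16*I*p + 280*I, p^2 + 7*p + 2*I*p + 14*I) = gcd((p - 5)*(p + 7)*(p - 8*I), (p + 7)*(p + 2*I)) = p + 7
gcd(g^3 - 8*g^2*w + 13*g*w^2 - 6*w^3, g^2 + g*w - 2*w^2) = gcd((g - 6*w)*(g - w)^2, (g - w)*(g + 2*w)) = -g + w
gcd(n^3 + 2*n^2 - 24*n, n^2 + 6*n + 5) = 1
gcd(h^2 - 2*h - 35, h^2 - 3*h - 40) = h + 5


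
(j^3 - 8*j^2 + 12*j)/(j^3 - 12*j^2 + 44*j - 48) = j/(j - 4)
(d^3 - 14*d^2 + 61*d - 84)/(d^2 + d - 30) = (d^3 - 14*d^2 + 61*d - 84)/(d^2 + d - 30)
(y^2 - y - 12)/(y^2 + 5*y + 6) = (y - 4)/(y + 2)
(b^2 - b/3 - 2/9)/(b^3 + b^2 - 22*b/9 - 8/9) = (3*b - 2)/(3*b^2 + 2*b - 8)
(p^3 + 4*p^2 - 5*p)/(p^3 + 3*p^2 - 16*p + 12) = p*(p + 5)/(p^2 + 4*p - 12)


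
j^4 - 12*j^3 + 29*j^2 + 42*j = j*(j - 7)*(j - 6)*(j + 1)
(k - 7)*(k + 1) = k^2 - 6*k - 7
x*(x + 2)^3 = x^4 + 6*x^3 + 12*x^2 + 8*x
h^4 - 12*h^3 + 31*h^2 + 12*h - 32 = (h - 8)*(h - 4)*(h - 1)*(h + 1)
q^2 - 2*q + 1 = (q - 1)^2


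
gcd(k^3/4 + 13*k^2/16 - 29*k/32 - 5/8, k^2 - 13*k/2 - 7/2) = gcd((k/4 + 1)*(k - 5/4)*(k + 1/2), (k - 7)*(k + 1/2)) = k + 1/2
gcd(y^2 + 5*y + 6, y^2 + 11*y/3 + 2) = y + 3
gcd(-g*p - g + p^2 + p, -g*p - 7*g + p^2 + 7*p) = -g + p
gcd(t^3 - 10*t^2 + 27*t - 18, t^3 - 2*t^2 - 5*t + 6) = t^2 - 4*t + 3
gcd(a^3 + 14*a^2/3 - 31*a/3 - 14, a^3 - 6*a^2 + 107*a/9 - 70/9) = a - 7/3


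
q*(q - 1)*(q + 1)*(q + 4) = q^4 + 4*q^3 - q^2 - 4*q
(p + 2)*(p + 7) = p^2 + 9*p + 14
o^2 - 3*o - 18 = (o - 6)*(o + 3)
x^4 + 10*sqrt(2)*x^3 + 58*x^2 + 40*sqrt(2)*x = x*(x + sqrt(2))*(x + 4*sqrt(2))*(x + 5*sqrt(2))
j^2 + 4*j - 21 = (j - 3)*(j + 7)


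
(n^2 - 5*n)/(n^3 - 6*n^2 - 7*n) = (5 - n)/(-n^2 + 6*n + 7)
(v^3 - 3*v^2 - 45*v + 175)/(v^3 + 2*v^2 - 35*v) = (v - 5)/v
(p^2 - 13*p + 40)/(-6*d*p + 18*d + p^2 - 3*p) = (-p^2 + 13*p - 40)/(6*d*p - 18*d - p^2 + 3*p)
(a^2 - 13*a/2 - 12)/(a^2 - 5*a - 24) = (a + 3/2)/(a + 3)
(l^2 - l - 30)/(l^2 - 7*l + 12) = (l^2 - l - 30)/(l^2 - 7*l + 12)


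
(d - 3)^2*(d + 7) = d^3 + d^2 - 33*d + 63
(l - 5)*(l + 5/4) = l^2 - 15*l/4 - 25/4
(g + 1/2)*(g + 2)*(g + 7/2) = g^3 + 6*g^2 + 39*g/4 + 7/2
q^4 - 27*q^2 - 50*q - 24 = (q - 6)*(q + 1)^2*(q + 4)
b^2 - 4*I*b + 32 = (b - 8*I)*(b + 4*I)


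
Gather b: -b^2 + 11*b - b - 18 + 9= -b^2 + 10*b - 9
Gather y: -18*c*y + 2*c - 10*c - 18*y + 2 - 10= -8*c + y*(-18*c - 18) - 8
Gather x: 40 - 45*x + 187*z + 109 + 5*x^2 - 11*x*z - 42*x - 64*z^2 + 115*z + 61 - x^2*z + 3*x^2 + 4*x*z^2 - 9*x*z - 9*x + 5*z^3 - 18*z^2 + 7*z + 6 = x^2*(8 - z) + x*(4*z^2 - 20*z - 96) + 5*z^3 - 82*z^2 + 309*z + 216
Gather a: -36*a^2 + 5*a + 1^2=-36*a^2 + 5*a + 1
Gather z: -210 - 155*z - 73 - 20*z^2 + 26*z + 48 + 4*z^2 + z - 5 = -16*z^2 - 128*z - 240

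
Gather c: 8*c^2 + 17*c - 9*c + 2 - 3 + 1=8*c^2 + 8*c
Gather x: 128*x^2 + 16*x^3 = 16*x^3 + 128*x^2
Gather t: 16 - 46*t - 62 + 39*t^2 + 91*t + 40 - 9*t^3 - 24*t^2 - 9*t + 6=-9*t^3 + 15*t^2 + 36*t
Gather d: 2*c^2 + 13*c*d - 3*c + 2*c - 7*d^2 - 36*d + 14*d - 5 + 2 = 2*c^2 - c - 7*d^2 + d*(13*c - 22) - 3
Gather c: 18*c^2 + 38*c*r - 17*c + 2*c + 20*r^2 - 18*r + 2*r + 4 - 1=18*c^2 + c*(38*r - 15) + 20*r^2 - 16*r + 3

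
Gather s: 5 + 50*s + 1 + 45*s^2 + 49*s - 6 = 45*s^2 + 99*s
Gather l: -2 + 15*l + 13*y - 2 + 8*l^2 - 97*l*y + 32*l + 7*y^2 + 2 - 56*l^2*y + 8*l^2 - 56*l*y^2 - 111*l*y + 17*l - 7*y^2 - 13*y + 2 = l^2*(16 - 56*y) + l*(-56*y^2 - 208*y + 64)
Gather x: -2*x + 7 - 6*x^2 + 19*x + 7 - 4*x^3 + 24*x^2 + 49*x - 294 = -4*x^3 + 18*x^2 + 66*x - 280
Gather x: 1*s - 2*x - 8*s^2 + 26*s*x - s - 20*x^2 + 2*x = -8*s^2 + 26*s*x - 20*x^2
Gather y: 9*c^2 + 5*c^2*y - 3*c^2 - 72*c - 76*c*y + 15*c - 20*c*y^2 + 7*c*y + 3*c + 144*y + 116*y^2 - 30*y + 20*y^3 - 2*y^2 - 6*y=6*c^2 - 54*c + 20*y^3 + y^2*(114 - 20*c) + y*(5*c^2 - 69*c + 108)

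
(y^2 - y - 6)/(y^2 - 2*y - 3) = (y + 2)/(y + 1)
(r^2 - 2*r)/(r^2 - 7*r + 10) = r/(r - 5)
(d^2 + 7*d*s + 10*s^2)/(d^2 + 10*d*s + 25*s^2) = (d + 2*s)/(d + 5*s)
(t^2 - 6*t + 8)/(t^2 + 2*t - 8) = (t - 4)/(t + 4)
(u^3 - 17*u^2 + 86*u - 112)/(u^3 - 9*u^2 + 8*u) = (u^2 - 9*u + 14)/(u*(u - 1))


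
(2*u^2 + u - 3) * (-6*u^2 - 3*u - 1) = -12*u^4 - 12*u^3 + 13*u^2 + 8*u + 3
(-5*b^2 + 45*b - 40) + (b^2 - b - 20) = -4*b^2 + 44*b - 60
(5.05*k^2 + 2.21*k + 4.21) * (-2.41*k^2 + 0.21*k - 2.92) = -12.1705*k^4 - 4.2656*k^3 - 24.428*k^2 - 5.5691*k - 12.2932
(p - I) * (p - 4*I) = p^2 - 5*I*p - 4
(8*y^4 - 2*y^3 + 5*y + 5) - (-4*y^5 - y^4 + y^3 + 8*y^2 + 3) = 4*y^5 + 9*y^4 - 3*y^3 - 8*y^2 + 5*y + 2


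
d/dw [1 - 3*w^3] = -9*w^2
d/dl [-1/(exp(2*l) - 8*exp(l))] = 2*(exp(l) - 4)*exp(-l)/(exp(l) - 8)^2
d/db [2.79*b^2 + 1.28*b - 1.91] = 5.58*b + 1.28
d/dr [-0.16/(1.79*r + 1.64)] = 0.2864/(1.79*r + 1.64)^2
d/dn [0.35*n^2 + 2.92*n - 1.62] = 0.7*n + 2.92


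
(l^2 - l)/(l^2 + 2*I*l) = (l - 1)/(l + 2*I)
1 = 1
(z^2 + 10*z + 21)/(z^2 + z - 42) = (z + 3)/(z - 6)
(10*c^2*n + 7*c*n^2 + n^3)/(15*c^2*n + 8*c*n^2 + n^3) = (2*c + n)/(3*c + n)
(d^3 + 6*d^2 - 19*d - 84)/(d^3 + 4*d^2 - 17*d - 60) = (d + 7)/(d + 5)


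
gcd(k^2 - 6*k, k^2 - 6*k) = k^2 - 6*k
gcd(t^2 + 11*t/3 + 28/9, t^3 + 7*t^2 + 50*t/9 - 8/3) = t + 4/3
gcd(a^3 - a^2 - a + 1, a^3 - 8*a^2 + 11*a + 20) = a + 1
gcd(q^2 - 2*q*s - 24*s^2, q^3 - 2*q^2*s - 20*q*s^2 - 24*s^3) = q - 6*s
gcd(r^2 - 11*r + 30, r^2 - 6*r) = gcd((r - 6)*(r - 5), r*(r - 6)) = r - 6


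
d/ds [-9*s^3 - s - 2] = -27*s^2 - 1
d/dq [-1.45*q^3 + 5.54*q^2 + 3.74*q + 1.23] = -4.35*q^2 + 11.08*q + 3.74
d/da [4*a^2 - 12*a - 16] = 8*a - 12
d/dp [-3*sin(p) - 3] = -3*cos(p)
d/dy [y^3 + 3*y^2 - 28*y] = 3*y^2 + 6*y - 28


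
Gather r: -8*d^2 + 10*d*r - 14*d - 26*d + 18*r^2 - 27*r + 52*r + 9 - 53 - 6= -8*d^2 - 40*d + 18*r^2 + r*(10*d + 25) - 50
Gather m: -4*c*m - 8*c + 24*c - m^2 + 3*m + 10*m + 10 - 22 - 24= 16*c - m^2 + m*(13 - 4*c) - 36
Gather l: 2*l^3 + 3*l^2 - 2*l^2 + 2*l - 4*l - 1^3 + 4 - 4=2*l^3 + l^2 - 2*l - 1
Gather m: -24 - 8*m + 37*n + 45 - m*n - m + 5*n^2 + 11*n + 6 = m*(-n - 9) + 5*n^2 + 48*n + 27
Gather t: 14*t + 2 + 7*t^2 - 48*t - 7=7*t^2 - 34*t - 5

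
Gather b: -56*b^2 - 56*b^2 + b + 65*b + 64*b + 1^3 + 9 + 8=-112*b^2 + 130*b + 18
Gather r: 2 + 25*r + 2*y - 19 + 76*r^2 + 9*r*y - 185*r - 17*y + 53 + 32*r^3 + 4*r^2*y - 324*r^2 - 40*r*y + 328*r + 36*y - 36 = 32*r^3 + r^2*(4*y - 248) + r*(168 - 31*y) + 21*y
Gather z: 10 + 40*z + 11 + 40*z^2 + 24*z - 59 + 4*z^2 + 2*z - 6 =44*z^2 + 66*z - 44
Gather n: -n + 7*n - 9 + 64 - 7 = 6*n + 48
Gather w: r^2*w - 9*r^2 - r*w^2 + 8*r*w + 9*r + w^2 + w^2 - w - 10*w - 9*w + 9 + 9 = -9*r^2 + 9*r + w^2*(2 - r) + w*(r^2 + 8*r - 20) + 18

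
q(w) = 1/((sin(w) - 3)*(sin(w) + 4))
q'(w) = -cos(w)/((sin(w) - 3)*(sin(w) + 4)^2) - cos(w)/((sin(w) - 3)^2*(sin(w) + 4))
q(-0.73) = -0.08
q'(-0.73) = 0.00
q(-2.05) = -0.08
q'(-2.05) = -0.00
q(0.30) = -0.09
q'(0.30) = -0.01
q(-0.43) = -0.08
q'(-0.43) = -0.00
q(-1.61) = -0.08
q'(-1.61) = -0.00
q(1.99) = -0.10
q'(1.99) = 0.01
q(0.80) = -0.09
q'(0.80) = -0.01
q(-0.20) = -0.08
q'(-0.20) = -0.00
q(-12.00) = -0.09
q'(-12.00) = -0.01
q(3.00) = -0.08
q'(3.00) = 0.01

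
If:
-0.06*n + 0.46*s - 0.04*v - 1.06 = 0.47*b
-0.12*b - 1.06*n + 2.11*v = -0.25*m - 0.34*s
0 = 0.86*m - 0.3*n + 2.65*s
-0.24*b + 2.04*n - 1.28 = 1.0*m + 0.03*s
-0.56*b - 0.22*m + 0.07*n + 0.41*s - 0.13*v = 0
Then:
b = -5.65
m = 10.05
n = 4.85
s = -2.71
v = 1.36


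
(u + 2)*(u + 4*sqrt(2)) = u^2 + 2*u + 4*sqrt(2)*u + 8*sqrt(2)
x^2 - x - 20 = (x - 5)*(x + 4)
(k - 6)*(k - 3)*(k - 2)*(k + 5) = k^4 - 6*k^3 - 19*k^2 + 144*k - 180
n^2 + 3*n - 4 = (n - 1)*(n + 4)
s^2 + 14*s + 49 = (s + 7)^2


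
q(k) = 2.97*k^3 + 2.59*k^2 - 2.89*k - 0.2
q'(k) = 8.91*k^2 + 5.18*k - 2.89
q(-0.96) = 2.33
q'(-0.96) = 0.35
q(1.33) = 7.53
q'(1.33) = 19.76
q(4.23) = 258.71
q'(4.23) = 178.45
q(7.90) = 1602.94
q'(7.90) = 594.11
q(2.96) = 90.96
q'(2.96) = 90.51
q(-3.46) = -82.22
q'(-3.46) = 85.85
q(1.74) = 18.26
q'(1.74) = 33.10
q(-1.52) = -0.25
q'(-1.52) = 9.82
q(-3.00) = -48.41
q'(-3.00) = 61.76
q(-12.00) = -4724.72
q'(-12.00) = 1217.99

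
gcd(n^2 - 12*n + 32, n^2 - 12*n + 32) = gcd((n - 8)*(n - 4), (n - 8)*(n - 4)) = n^2 - 12*n + 32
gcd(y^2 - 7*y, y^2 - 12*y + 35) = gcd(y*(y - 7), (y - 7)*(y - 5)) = y - 7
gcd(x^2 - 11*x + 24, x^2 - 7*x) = 1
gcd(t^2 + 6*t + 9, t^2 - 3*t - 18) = t + 3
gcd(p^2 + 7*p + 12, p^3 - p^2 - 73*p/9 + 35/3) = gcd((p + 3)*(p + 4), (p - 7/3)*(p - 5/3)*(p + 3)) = p + 3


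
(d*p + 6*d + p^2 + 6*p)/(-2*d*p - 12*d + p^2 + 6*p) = (d + p)/(-2*d + p)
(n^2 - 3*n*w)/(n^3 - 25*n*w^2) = (n - 3*w)/(n^2 - 25*w^2)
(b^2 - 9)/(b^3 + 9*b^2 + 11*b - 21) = (b - 3)/(b^2 + 6*b - 7)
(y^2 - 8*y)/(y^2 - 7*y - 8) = y/(y + 1)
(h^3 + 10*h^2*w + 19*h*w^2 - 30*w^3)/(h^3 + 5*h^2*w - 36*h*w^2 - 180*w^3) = (-h + w)/(-h + 6*w)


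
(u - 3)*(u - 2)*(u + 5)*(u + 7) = u^4 + 7*u^3 - 19*u^2 - 103*u + 210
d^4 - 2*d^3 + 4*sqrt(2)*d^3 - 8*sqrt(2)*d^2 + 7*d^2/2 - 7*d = d*(d - 2)*(d + sqrt(2)/2)*(d + 7*sqrt(2)/2)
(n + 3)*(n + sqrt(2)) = n^2 + sqrt(2)*n + 3*n + 3*sqrt(2)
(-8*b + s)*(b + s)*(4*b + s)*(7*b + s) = -224*b^4 - 284*b^3*s - 57*b^2*s^2 + 4*b*s^3 + s^4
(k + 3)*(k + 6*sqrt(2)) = k^2 + 3*k + 6*sqrt(2)*k + 18*sqrt(2)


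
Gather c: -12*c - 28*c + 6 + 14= 20 - 40*c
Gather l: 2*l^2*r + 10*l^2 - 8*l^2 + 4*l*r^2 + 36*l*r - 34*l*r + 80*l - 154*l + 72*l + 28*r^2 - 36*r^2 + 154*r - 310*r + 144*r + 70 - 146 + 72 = l^2*(2*r + 2) + l*(4*r^2 + 2*r - 2) - 8*r^2 - 12*r - 4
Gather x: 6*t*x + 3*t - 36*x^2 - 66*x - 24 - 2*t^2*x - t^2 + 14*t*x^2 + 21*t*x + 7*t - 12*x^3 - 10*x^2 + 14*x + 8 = -t^2 + 10*t - 12*x^3 + x^2*(14*t - 46) + x*(-2*t^2 + 27*t - 52) - 16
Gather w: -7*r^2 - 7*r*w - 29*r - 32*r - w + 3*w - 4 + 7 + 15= -7*r^2 - 61*r + w*(2 - 7*r) + 18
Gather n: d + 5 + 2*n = d + 2*n + 5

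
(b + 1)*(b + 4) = b^2 + 5*b + 4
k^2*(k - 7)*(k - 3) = k^4 - 10*k^3 + 21*k^2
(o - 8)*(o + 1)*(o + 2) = o^3 - 5*o^2 - 22*o - 16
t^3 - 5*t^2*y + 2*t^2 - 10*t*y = t*(t + 2)*(t - 5*y)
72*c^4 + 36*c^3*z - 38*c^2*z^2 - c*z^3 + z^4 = (-6*c + z)*(-2*c + z)*(c + z)*(6*c + z)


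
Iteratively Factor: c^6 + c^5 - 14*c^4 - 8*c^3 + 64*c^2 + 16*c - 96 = (c - 2)*(c^5 + 3*c^4 - 8*c^3 - 24*c^2 + 16*c + 48) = (c - 2)*(c + 2)*(c^4 + c^3 - 10*c^2 - 4*c + 24) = (c - 2)^2*(c + 2)*(c^3 + 3*c^2 - 4*c - 12) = (c - 2)^3*(c + 2)*(c^2 + 5*c + 6) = (c - 2)^3*(c + 2)^2*(c + 3)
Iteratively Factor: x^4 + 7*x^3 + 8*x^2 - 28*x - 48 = (x + 3)*(x^3 + 4*x^2 - 4*x - 16) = (x - 2)*(x + 3)*(x^2 + 6*x + 8) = (x - 2)*(x + 3)*(x + 4)*(x + 2)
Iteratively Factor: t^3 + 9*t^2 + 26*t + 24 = (t + 2)*(t^2 + 7*t + 12) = (t + 2)*(t + 3)*(t + 4)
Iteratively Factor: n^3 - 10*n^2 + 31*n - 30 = (n - 3)*(n^2 - 7*n + 10) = (n - 3)*(n - 2)*(n - 5)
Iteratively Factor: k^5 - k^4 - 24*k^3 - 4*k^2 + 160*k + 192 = (k + 2)*(k^4 - 3*k^3 - 18*k^2 + 32*k + 96) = (k - 4)*(k + 2)*(k^3 + k^2 - 14*k - 24) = (k - 4)*(k + 2)^2*(k^2 - k - 12) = (k - 4)^2*(k + 2)^2*(k + 3)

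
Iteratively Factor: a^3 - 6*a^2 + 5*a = (a)*(a^2 - 6*a + 5) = a*(a - 1)*(a - 5)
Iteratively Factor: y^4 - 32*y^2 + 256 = (y - 4)*(y^3 + 4*y^2 - 16*y - 64) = (y - 4)*(y + 4)*(y^2 - 16) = (y - 4)^2*(y + 4)*(y + 4)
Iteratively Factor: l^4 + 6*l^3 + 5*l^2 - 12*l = (l)*(l^3 + 6*l^2 + 5*l - 12) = l*(l + 4)*(l^2 + 2*l - 3) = l*(l - 1)*(l + 4)*(l + 3)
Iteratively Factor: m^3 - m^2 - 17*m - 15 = (m - 5)*(m^2 + 4*m + 3) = (m - 5)*(m + 1)*(m + 3)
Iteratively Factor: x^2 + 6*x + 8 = (x + 4)*(x + 2)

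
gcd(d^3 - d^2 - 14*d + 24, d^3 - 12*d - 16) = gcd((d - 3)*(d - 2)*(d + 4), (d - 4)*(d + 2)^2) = 1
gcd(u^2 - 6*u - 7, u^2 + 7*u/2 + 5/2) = u + 1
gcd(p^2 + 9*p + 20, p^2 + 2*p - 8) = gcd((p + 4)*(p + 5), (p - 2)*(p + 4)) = p + 4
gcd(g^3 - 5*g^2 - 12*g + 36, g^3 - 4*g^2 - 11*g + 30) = g^2 + g - 6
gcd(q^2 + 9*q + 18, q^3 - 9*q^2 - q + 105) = q + 3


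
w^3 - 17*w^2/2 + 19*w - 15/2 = (w - 5)*(w - 3)*(w - 1/2)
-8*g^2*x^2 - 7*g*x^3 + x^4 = x^2*(-8*g + x)*(g + x)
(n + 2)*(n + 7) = n^2 + 9*n + 14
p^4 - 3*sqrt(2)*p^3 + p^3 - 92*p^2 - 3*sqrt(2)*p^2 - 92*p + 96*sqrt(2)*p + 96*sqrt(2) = (p + 1)*(p - 8*sqrt(2))*(p - sqrt(2))*(p + 6*sqrt(2))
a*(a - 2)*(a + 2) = a^3 - 4*a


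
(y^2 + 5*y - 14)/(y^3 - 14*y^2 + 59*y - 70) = (y + 7)/(y^2 - 12*y + 35)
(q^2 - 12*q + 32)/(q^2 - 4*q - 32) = (q - 4)/(q + 4)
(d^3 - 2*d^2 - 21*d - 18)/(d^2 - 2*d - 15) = (d^2 - 5*d - 6)/(d - 5)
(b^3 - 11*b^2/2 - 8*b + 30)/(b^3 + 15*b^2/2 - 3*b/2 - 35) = (b - 6)/(b + 7)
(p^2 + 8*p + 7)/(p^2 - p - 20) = (p^2 + 8*p + 7)/(p^2 - p - 20)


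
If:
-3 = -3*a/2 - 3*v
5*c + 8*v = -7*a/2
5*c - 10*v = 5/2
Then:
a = 41/11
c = -27/22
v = -19/22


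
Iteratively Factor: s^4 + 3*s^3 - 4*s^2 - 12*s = (s + 3)*(s^3 - 4*s) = s*(s + 3)*(s^2 - 4) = s*(s + 2)*(s + 3)*(s - 2)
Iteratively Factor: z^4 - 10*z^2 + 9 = (z - 1)*(z^3 + z^2 - 9*z - 9) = (z - 3)*(z - 1)*(z^2 + 4*z + 3) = (z - 3)*(z - 1)*(z + 3)*(z + 1)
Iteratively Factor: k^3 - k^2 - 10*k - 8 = (k + 1)*(k^2 - 2*k - 8) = (k + 1)*(k + 2)*(k - 4)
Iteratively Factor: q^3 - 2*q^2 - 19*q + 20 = (q + 4)*(q^2 - 6*q + 5) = (q - 5)*(q + 4)*(q - 1)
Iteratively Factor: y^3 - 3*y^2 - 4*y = (y + 1)*(y^2 - 4*y) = (y - 4)*(y + 1)*(y)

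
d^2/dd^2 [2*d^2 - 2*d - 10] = 4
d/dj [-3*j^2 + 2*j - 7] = 2 - 6*j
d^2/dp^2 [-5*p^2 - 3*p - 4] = -10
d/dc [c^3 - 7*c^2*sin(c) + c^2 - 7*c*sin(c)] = -7*c^2*cos(c) + 3*c^2 - 14*c*sin(c) - 7*c*cos(c) + 2*c - 7*sin(c)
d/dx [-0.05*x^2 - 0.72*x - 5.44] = -0.1*x - 0.72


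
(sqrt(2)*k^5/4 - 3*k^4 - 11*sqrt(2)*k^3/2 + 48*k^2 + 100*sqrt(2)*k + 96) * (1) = sqrt(2)*k^5/4 - 3*k^4 - 11*sqrt(2)*k^3/2 + 48*k^2 + 100*sqrt(2)*k + 96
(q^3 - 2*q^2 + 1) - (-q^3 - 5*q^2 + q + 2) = 2*q^3 + 3*q^2 - q - 1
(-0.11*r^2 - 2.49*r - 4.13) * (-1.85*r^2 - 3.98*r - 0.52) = 0.2035*r^4 + 5.0443*r^3 + 17.6079*r^2 + 17.7322*r + 2.1476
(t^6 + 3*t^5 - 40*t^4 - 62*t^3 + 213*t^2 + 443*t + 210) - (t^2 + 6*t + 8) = t^6 + 3*t^5 - 40*t^4 - 62*t^3 + 212*t^2 + 437*t + 202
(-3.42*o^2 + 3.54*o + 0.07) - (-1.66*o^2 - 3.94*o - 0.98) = -1.76*o^2 + 7.48*o + 1.05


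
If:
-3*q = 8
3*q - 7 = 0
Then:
No Solution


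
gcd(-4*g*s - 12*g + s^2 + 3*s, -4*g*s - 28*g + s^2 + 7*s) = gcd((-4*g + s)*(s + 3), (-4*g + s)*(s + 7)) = -4*g + s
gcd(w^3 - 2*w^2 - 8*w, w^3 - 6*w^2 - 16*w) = w^2 + 2*w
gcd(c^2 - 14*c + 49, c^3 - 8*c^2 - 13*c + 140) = c - 7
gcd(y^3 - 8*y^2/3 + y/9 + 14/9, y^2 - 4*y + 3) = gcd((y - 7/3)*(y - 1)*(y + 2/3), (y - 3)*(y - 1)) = y - 1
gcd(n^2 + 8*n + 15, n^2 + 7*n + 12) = n + 3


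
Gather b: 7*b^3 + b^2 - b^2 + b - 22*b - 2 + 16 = 7*b^3 - 21*b + 14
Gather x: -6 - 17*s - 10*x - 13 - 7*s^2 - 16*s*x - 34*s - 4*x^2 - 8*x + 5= -7*s^2 - 51*s - 4*x^2 + x*(-16*s - 18) - 14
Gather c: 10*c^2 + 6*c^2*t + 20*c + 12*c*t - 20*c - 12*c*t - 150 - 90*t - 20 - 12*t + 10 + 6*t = c^2*(6*t + 10) - 96*t - 160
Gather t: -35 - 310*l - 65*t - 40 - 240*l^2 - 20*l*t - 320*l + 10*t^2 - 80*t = -240*l^2 - 630*l + 10*t^2 + t*(-20*l - 145) - 75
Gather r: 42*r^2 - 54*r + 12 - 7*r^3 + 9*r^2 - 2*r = -7*r^3 + 51*r^2 - 56*r + 12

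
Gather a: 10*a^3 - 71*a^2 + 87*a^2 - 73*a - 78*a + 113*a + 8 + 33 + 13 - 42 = 10*a^3 + 16*a^2 - 38*a + 12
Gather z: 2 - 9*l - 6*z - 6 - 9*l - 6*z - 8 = -18*l - 12*z - 12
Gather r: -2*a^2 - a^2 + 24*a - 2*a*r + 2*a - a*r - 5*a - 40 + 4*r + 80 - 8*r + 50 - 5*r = -3*a^2 + 21*a + r*(-3*a - 9) + 90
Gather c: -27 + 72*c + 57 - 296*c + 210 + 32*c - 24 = 216 - 192*c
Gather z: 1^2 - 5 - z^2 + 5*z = -z^2 + 5*z - 4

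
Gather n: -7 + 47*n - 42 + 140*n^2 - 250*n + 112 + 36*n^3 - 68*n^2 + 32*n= 36*n^3 + 72*n^2 - 171*n + 63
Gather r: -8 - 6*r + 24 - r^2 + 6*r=16 - r^2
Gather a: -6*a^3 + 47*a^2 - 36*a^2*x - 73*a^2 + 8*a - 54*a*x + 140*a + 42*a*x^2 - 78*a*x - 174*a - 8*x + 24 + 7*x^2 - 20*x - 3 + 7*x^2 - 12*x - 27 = -6*a^3 + a^2*(-36*x - 26) + a*(42*x^2 - 132*x - 26) + 14*x^2 - 40*x - 6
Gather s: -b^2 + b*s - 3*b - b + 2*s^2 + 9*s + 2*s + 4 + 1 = -b^2 - 4*b + 2*s^2 + s*(b + 11) + 5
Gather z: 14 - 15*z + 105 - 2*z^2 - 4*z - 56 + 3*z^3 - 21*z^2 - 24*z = 3*z^3 - 23*z^2 - 43*z + 63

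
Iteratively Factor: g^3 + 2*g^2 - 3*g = (g - 1)*(g^2 + 3*g) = g*(g - 1)*(g + 3)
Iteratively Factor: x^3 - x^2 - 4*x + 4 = (x - 2)*(x^2 + x - 2) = (x - 2)*(x - 1)*(x + 2)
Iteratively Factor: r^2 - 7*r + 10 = (r - 2)*(r - 5)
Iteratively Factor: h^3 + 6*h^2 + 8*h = (h)*(h^2 + 6*h + 8) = h*(h + 2)*(h + 4)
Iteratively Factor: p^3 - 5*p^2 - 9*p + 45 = (p - 5)*(p^2 - 9) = (p - 5)*(p + 3)*(p - 3)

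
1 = 1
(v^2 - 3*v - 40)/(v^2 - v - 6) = (-v^2 + 3*v + 40)/(-v^2 + v + 6)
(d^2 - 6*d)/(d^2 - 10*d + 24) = d/(d - 4)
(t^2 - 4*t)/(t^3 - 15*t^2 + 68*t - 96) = t/(t^2 - 11*t + 24)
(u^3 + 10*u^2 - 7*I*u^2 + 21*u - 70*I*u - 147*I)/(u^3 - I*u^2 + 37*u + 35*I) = (u^2 + 10*u + 21)/(u^2 + 6*I*u - 5)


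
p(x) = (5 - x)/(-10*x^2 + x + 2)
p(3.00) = -0.02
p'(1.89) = 0.14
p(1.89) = -0.10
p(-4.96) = -0.04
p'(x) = (5 - x)*(20*x - 1)/(-10*x^2 + x + 2)^2 - 1/(-10*x^2 + x + 2)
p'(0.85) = 3.70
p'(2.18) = 0.09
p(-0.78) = -1.19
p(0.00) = 2.50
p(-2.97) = -0.09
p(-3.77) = -0.06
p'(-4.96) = -0.01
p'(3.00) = 0.03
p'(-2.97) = -0.05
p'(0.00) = -1.75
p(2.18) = -0.07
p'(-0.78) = -3.85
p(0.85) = -0.95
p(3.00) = -0.02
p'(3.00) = 0.03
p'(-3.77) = -0.03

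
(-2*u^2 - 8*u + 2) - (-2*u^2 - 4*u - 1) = 3 - 4*u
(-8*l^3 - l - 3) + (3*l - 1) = -8*l^3 + 2*l - 4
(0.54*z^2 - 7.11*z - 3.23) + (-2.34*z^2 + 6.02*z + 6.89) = -1.8*z^2 - 1.09*z + 3.66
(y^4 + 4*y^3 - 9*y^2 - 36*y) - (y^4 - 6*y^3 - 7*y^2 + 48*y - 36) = 10*y^3 - 2*y^2 - 84*y + 36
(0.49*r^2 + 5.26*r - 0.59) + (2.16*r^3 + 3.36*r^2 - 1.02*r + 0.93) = 2.16*r^3 + 3.85*r^2 + 4.24*r + 0.34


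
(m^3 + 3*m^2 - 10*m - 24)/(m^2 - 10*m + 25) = (m^3 + 3*m^2 - 10*m - 24)/(m^2 - 10*m + 25)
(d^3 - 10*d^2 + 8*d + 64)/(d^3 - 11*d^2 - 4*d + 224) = (d^2 - 2*d - 8)/(d^2 - 3*d - 28)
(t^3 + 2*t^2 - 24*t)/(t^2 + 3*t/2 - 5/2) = 2*t*(t^2 + 2*t - 24)/(2*t^2 + 3*t - 5)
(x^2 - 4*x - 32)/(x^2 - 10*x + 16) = (x + 4)/(x - 2)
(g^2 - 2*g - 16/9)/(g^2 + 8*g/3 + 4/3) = (g - 8/3)/(g + 2)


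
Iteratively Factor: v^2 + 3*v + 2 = (v + 1)*(v + 2)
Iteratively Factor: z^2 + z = (z)*(z + 1)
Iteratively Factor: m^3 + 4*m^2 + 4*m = (m + 2)*(m^2 + 2*m) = m*(m + 2)*(m + 2)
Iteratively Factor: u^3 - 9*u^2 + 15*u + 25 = (u + 1)*(u^2 - 10*u + 25) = (u - 5)*(u + 1)*(u - 5)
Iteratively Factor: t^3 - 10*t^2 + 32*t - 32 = (t - 2)*(t^2 - 8*t + 16) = (t - 4)*(t - 2)*(t - 4)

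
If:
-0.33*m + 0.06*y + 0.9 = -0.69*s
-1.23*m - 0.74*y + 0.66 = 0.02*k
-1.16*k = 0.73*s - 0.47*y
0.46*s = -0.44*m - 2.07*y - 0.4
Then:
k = 0.60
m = 0.58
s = -1.02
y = -0.09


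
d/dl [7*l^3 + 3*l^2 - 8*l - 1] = 21*l^2 + 6*l - 8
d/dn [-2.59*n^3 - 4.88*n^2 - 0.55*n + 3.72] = -7.77*n^2 - 9.76*n - 0.55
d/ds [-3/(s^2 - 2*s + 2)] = 6*(s - 1)/(s^2 - 2*s + 2)^2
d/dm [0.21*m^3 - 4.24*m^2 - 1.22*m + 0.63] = 0.63*m^2 - 8.48*m - 1.22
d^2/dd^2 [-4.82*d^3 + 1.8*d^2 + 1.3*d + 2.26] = 3.6 - 28.92*d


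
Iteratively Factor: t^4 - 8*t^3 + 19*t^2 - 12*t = (t)*(t^3 - 8*t^2 + 19*t - 12) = t*(t - 1)*(t^2 - 7*t + 12) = t*(t - 4)*(t - 1)*(t - 3)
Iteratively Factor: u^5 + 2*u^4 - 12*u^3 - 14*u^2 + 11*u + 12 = (u - 1)*(u^4 + 3*u^3 - 9*u^2 - 23*u - 12) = (u - 3)*(u - 1)*(u^3 + 6*u^2 + 9*u + 4) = (u - 3)*(u - 1)*(u + 1)*(u^2 + 5*u + 4) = (u - 3)*(u - 1)*(u + 1)*(u + 4)*(u + 1)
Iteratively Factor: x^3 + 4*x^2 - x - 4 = (x + 1)*(x^2 + 3*x - 4) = (x - 1)*(x + 1)*(x + 4)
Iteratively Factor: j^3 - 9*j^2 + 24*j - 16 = (j - 1)*(j^2 - 8*j + 16) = (j - 4)*(j - 1)*(j - 4)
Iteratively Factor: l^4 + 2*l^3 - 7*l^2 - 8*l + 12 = (l + 3)*(l^3 - l^2 - 4*l + 4) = (l - 1)*(l + 3)*(l^2 - 4) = (l - 1)*(l + 2)*(l + 3)*(l - 2)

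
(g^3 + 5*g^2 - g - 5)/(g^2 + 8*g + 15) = (g^2 - 1)/(g + 3)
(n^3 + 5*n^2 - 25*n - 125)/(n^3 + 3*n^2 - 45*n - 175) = (n - 5)/(n - 7)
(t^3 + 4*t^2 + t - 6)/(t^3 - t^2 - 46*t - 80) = (t^2 + 2*t - 3)/(t^2 - 3*t - 40)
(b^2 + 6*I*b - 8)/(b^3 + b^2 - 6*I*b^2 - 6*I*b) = (b^2 + 6*I*b - 8)/(b*(b^2 + b - 6*I*b - 6*I))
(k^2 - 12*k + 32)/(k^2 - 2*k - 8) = (k - 8)/(k + 2)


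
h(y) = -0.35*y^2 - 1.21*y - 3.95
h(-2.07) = -2.95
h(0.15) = -4.14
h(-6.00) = -9.29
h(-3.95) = -4.63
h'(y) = -0.7*y - 1.21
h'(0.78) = -1.76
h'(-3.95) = 1.56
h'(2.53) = -2.98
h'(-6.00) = 2.99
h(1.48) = -6.51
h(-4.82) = -6.25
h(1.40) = -6.33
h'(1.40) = -2.19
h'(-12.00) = 7.19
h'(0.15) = -1.32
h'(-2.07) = 0.24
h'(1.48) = -2.25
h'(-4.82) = 2.16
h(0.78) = -5.11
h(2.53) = -9.25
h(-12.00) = -39.83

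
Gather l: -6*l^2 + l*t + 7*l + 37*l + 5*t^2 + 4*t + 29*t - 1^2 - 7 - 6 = -6*l^2 + l*(t + 44) + 5*t^2 + 33*t - 14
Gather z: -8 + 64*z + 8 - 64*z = 0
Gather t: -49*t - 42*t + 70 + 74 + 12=156 - 91*t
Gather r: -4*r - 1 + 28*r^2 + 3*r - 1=28*r^2 - r - 2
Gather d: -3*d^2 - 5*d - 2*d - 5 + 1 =-3*d^2 - 7*d - 4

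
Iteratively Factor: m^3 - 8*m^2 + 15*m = (m - 5)*(m^2 - 3*m) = m*(m - 5)*(m - 3)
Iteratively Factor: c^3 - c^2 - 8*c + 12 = (c + 3)*(c^2 - 4*c + 4) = (c - 2)*(c + 3)*(c - 2)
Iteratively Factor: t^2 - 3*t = (t)*(t - 3)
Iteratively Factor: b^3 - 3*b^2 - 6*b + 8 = (b + 2)*(b^2 - 5*b + 4) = (b - 4)*(b + 2)*(b - 1)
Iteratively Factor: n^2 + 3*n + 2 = (n + 1)*(n + 2)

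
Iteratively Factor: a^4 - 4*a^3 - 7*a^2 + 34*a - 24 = (a + 3)*(a^3 - 7*a^2 + 14*a - 8) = (a - 1)*(a + 3)*(a^2 - 6*a + 8) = (a - 2)*(a - 1)*(a + 3)*(a - 4)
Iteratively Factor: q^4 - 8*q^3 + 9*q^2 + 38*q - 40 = (q + 2)*(q^3 - 10*q^2 + 29*q - 20) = (q - 5)*(q + 2)*(q^2 - 5*q + 4) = (q - 5)*(q - 4)*(q + 2)*(q - 1)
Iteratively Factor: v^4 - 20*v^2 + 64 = (v + 2)*(v^3 - 2*v^2 - 16*v + 32) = (v + 2)*(v + 4)*(v^2 - 6*v + 8) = (v - 2)*(v + 2)*(v + 4)*(v - 4)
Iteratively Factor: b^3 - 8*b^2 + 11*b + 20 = (b - 4)*(b^2 - 4*b - 5) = (b - 4)*(b + 1)*(b - 5)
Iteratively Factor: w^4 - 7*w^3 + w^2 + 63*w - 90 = (w - 3)*(w^3 - 4*w^2 - 11*w + 30) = (w - 3)*(w + 3)*(w^2 - 7*w + 10) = (w - 5)*(w - 3)*(w + 3)*(w - 2)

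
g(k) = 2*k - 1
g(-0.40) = -1.80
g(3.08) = 5.16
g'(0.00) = 2.00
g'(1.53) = 2.00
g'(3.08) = 2.00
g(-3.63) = -8.26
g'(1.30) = 2.00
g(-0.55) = -2.10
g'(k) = 2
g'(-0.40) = 2.00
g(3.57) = 6.14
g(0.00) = -1.00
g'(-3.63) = 2.00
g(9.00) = 17.00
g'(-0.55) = 2.00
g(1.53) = 2.06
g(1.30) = 1.60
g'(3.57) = 2.00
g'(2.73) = 2.00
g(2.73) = 4.46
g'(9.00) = 2.00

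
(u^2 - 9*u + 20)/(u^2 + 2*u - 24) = (u - 5)/(u + 6)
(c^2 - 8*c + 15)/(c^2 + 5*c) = (c^2 - 8*c + 15)/(c*(c + 5))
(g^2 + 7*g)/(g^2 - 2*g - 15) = g*(g + 7)/(g^2 - 2*g - 15)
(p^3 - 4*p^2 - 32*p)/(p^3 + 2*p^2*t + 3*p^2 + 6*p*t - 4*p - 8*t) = p*(p - 8)/(p^2 + 2*p*t - p - 2*t)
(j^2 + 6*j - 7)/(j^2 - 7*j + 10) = (j^2 + 6*j - 7)/(j^2 - 7*j + 10)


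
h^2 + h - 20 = (h - 4)*(h + 5)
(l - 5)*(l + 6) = l^2 + l - 30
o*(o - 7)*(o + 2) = o^3 - 5*o^2 - 14*o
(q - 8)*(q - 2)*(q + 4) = q^3 - 6*q^2 - 24*q + 64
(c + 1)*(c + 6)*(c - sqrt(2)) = c^3 - sqrt(2)*c^2 + 7*c^2 - 7*sqrt(2)*c + 6*c - 6*sqrt(2)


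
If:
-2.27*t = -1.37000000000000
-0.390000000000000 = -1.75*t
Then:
No Solution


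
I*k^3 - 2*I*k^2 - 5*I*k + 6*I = (k - 3)*(k + 2)*(I*k - I)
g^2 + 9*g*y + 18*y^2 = (g + 3*y)*(g + 6*y)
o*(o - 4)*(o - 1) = o^3 - 5*o^2 + 4*o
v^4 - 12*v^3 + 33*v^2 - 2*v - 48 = (v - 8)*(v - 3)*(v - 2)*(v + 1)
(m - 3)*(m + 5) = m^2 + 2*m - 15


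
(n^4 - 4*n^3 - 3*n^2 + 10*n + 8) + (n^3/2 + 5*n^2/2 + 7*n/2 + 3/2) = n^4 - 7*n^3/2 - n^2/2 + 27*n/2 + 19/2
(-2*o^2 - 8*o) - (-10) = -2*o^2 - 8*o + 10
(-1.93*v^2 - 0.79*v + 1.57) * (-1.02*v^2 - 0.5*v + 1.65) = 1.9686*v^4 + 1.7708*v^3 - 4.3909*v^2 - 2.0885*v + 2.5905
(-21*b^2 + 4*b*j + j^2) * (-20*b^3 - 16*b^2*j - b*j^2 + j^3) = 420*b^5 + 256*b^4*j - 63*b^3*j^2 - 41*b^2*j^3 + 3*b*j^4 + j^5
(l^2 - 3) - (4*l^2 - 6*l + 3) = -3*l^2 + 6*l - 6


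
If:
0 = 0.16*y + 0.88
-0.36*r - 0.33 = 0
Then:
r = -0.92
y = -5.50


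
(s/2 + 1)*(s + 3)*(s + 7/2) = s^3/2 + 17*s^2/4 + 47*s/4 + 21/2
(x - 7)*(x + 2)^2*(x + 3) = x^4 - 33*x^2 - 100*x - 84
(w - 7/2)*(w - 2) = w^2 - 11*w/2 + 7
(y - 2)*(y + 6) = y^2 + 4*y - 12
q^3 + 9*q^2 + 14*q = q*(q + 2)*(q + 7)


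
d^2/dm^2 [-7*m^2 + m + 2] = -14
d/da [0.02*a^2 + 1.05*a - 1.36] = 0.04*a + 1.05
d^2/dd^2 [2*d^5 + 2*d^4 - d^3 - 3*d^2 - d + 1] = 40*d^3 + 24*d^2 - 6*d - 6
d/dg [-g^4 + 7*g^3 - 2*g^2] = g*(-4*g^2 + 21*g - 4)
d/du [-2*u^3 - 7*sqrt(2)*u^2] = 2*u*(-3*u - 7*sqrt(2))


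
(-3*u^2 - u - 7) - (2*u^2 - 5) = -5*u^2 - u - 2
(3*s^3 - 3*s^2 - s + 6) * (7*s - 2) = 21*s^4 - 27*s^3 - s^2 + 44*s - 12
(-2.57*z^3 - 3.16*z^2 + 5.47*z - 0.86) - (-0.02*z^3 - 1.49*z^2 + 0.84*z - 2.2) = -2.55*z^3 - 1.67*z^2 + 4.63*z + 1.34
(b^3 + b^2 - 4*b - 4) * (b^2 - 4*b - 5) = b^5 - 3*b^4 - 13*b^3 + 7*b^2 + 36*b + 20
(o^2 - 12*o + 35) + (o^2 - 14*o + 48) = 2*o^2 - 26*o + 83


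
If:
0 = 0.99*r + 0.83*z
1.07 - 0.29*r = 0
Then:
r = 3.69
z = -4.40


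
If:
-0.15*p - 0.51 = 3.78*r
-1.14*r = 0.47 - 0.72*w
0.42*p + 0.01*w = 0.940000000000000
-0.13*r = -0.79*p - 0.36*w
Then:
No Solution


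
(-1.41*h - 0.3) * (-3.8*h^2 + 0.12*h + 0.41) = 5.358*h^3 + 0.9708*h^2 - 0.6141*h - 0.123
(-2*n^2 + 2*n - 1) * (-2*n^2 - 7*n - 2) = 4*n^4 + 10*n^3 - 8*n^2 + 3*n + 2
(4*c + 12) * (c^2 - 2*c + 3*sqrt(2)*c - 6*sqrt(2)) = 4*c^3 + 4*c^2 + 12*sqrt(2)*c^2 - 24*c + 12*sqrt(2)*c - 72*sqrt(2)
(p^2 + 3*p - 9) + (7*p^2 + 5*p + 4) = 8*p^2 + 8*p - 5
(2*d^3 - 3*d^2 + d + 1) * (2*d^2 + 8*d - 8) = 4*d^5 + 10*d^4 - 38*d^3 + 34*d^2 - 8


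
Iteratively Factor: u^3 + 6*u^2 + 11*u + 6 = (u + 1)*(u^2 + 5*u + 6) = (u + 1)*(u + 2)*(u + 3)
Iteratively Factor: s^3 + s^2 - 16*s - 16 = (s + 1)*(s^2 - 16) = (s + 1)*(s + 4)*(s - 4)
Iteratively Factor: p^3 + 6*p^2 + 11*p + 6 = (p + 3)*(p^2 + 3*p + 2) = (p + 2)*(p + 3)*(p + 1)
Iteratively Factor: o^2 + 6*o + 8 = (o + 2)*(o + 4)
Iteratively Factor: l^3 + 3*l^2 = (l + 3)*(l^2) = l*(l + 3)*(l)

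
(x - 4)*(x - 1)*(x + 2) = x^3 - 3*x^2 - 6*x + 8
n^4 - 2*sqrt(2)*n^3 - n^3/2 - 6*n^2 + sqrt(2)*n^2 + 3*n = n*(n - 1/2)*(n - 3*sqrt(2))*(n + sqrt(2))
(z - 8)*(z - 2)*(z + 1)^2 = z^4 - 8*z^3 - 3*z^2 + 22*z + 16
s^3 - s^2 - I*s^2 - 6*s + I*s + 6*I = (s - 3)*(s + 2)*(s - I)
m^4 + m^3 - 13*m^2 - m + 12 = (m - 3)*(m - 1)*(m + 1)*(m + 4)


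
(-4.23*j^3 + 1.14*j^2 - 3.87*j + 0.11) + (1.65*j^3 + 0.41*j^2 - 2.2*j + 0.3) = -2.58*j^3 + 1.55*j^2 - 6.07*j + 0.41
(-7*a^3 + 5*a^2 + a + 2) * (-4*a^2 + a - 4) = 28*a^5 - 27*a^4 + 29*a^3 - 27*a^2 - 2*a - 8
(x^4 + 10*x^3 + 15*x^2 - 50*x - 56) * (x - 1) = x^5 + 9*x^4 + 5*x^3 - 65*x^2 - 6*x + 56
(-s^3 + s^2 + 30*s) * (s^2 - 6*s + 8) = -s^5 + 7*s^4 + 16*s^3 - 172*s^2 + 240*s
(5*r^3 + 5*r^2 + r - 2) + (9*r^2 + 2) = 5*r^3 + 14*r^2 + r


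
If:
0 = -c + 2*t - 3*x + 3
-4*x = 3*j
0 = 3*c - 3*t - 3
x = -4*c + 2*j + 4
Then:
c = 25/47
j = -32/47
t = -22/47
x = 24/47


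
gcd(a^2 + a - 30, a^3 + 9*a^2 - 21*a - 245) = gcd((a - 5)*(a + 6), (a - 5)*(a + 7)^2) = a - 5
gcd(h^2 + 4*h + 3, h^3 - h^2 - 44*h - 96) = h + 3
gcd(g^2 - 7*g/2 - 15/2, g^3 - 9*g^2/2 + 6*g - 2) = 1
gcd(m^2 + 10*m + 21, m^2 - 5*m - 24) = m + 3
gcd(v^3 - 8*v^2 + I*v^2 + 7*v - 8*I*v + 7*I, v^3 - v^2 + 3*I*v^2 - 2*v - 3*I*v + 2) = v^2 + v*(-1 + I) - I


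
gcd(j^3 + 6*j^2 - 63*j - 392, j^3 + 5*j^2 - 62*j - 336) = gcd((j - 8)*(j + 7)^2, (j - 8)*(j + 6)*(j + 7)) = j^2 - j - 56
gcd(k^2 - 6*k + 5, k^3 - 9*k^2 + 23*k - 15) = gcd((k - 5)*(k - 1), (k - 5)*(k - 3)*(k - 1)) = k^2 - 6*k + 5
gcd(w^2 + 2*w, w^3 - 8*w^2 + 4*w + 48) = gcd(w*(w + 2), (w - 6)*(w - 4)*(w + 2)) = w + 2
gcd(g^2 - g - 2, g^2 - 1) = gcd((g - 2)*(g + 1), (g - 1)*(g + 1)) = g + 1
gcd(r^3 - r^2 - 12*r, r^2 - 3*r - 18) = r + 3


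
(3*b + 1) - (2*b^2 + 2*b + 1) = -2*b^2 + b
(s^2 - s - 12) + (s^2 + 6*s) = 2*s^2 + 5*s - 12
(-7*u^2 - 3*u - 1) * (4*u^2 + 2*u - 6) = -28*u^4 - 26*u^3 + 32*u^2 + 16*u + 6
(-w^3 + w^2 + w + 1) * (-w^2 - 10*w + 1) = w^5 + 9*w^4 - 12*w^3 - 10*w^2 - 9*w + 1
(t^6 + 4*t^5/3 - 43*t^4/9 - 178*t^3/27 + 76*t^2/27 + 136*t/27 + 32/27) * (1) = t^6 + 4*t^5/3 - 43*t^4/9 - 178*t^3/27 + 76*t^2/27 + 136*t/27 + 32/27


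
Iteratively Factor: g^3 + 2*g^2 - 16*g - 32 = (g + 4)*(g^2 - 2*g - 8) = (g - 4)*(g + 4)*(g + 2)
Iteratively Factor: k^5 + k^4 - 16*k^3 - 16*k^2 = (k)*(k^4 + k^3 - 16*k^2 - 16*k) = k*(k - 4)*(k^3 + 5*k^2 + 4*k) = k^2*(k - 4)*(k^2 + 5*k + 4) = k^2*(k - 4)*(k + 1)*(k + 4)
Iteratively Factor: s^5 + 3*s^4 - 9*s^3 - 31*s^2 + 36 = (s - 1)*(s^4 + 4*s^3 - 5*s^2 - 36*s - 36) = (s - 1)*(s + 3)*(s^3 + s^2 - 8*s - 12) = (s - 1)*(s + 2)*(s + 3)*(s^2 - s - 6) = (s - 3)*(s - 1)*(s + 2)*(s + 3)*(s + 2)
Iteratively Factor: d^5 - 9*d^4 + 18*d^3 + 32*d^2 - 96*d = (d - 4)*(d^4 - 5*d^3 - 2*d^2 + 24*d) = (d - 4)*(d + 2)*(d^3 - 7*d^2 + 12*d) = (d - 4)^2*(d + 2)*(d^2 - 3*d) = d*(d - 4)^2*(d + 2)*(d - 3)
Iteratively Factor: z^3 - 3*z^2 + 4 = (z + 1)*(z^2 - 4*z + 4) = (z - 2)*(z + 1)*(z - 2)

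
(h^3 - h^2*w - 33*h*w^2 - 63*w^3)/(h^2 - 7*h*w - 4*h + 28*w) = (h^2 + 6*h*w + 9*w^2)/(h - 4)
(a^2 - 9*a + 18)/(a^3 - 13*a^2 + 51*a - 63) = (a - 6)/(a^2 - 10*a + 21)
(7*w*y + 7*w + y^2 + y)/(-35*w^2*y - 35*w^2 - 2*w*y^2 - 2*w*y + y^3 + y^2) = (7*w + y)/(-35*w^2 - 2*w*y + y^2)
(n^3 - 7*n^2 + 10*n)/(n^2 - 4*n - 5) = n*(n - 2)/(n + 1)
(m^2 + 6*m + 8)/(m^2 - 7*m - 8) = (m^2 + 6*m + 8)/(m^2 - 7*m - 8)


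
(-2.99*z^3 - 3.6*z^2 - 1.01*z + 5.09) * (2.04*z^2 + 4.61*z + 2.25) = -6.0996*z^5 - 21.1279*z^4 - 25.3839*z^3 - 2.3725*z^2 + 21.1924*z + 11.4525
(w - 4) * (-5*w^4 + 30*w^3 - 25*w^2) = -5*w^5 + 50*w^4 - 145*w^3 + 100*w^2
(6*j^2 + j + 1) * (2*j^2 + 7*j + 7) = 12*j^4 + 44*j^3 + 51*j^2 + 14*j + 7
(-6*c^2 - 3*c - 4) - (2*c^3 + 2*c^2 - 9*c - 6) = -2*c^3 - 8*c^2 + 6*c + 2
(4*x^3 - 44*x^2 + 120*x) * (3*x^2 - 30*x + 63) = 12*x^5 - 252*x^4 + 1932*x^3 - 6372*x^2 + 7560*x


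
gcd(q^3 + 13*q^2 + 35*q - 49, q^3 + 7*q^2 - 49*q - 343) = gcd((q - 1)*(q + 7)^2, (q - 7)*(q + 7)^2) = q^2 + 14*q + 49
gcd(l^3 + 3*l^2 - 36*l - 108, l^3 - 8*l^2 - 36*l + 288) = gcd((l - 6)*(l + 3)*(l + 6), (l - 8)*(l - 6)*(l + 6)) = l^2 - 36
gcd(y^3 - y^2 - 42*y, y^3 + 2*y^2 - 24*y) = y^2 + 6*y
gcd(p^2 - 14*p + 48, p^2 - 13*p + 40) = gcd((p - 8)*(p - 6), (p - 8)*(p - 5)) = p - 8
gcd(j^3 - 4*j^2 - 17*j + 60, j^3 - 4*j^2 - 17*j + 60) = j^3 - 4*j^2 - 17*j + 60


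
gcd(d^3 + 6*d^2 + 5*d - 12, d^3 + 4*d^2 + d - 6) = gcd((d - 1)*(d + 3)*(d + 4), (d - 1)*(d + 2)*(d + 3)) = d^2 + 2*d - 3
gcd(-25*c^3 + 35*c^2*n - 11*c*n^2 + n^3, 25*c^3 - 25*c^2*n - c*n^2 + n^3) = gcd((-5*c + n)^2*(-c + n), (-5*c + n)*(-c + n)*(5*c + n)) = 5*c^2 - 6*c*n + n^2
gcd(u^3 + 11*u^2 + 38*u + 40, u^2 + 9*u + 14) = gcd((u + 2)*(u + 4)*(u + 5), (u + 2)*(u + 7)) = u + 2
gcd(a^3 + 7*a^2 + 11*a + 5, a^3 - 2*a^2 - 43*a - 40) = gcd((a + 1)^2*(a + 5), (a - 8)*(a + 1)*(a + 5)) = a^2 + 6*a + 5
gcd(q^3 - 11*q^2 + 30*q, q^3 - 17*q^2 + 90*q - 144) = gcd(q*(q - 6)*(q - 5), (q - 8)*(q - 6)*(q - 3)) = q - 6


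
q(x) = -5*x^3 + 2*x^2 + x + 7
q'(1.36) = -21.30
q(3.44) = -169.43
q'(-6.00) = -563.00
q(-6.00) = 1153.00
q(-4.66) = 551.74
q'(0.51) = -0.86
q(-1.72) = 36.64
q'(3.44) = -162.74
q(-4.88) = 630.82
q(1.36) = -0.52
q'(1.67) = -34.15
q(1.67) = -9.04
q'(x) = -15*x^2 + 4*x + 1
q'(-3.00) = -146.00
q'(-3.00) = -146.00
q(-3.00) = 157.00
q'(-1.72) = -50.26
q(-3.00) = 157.00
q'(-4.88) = -375.74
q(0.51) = 7.37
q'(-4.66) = -343.37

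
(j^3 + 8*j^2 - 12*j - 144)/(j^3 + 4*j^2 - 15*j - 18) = (j^2 + 2*j - 24)/(j^2 - 2*j - 3)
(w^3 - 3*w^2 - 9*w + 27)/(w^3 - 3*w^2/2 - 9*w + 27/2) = 2*(w - 3)/(2*w - 3)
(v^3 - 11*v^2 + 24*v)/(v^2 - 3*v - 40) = v*(v - 3)/(v + 5)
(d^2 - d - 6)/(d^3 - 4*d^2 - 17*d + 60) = (d + 2)/(d^2 - d - 20)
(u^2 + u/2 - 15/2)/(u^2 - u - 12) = (u - 5/2)/(u - 4)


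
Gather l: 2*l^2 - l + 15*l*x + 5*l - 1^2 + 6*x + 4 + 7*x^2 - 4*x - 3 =2*l^2 + l*(15*x + 4) + 7*x^2 + 2*x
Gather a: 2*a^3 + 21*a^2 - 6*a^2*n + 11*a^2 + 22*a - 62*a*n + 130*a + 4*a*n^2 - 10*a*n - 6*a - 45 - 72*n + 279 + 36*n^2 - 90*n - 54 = 2*a^3 + a^2*(32 - 6*n) + a*(4*n^2 - 72*n + 146) + 36*n^2 - 162*n + 180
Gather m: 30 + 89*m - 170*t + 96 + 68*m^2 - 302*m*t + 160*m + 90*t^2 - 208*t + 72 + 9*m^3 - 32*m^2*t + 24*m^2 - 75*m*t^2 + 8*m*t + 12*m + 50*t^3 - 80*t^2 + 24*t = 9*m^3 + m^2*(92 - 32*t) + m*(-75*t^2 - 294*t + 261) + 50*t^3 + 10*t^2 - 354*t + 198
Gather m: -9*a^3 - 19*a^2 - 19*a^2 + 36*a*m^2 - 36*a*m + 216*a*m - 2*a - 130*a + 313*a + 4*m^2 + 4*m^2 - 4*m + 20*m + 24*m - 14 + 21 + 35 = -9*a^3 - 38*a^2 + 181*a + m^2*(36*a + 8) + m*(180*a + 40) + 42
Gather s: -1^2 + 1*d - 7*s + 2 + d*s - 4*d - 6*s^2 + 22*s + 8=-3*d - 6*s^2 + s*(d + 15) + 9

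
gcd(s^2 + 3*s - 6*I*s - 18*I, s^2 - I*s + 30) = s - 6*I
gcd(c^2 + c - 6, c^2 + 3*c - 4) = 1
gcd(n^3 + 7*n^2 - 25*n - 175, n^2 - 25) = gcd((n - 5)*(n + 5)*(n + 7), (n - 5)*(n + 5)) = n^2 - 25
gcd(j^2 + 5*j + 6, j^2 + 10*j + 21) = j + 3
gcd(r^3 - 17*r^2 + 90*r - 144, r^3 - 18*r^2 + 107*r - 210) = r - 6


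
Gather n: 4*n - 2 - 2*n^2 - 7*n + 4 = -2*n^2 - 3*n + 2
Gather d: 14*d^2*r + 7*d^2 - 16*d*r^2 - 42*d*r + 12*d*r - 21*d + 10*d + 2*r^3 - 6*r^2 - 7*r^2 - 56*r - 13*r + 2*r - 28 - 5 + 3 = d^2*(14*r + 7) + d*(-16*r^2 - 30*r - 11) + 2*r^3 - 13*r^2 - 67*r - 30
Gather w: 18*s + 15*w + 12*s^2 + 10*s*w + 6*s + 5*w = 12*s^2 + 24*s + w*(10*s + 20)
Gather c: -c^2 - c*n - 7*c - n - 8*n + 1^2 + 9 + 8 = -c^2 + c*(-n - 7) - 9*n + 18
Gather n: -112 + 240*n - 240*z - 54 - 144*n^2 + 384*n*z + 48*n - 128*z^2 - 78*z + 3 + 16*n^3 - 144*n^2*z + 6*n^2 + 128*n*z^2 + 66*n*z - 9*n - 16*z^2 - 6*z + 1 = 16*n^3 + n^2*(-144*z - 138) + n*(128*z^2 + 450*z + 279) - 144*z^2 - 324*z - 162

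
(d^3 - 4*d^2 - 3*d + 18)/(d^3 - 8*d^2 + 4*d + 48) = (d^2 - 6*d + 9)/(d^2 - 10*d + 24)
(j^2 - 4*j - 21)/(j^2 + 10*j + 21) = (j - 7)/(j + 7)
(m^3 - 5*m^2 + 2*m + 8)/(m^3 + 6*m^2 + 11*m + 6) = (m^2 - 6*m + 8)/(m^2 + 5*m + 6)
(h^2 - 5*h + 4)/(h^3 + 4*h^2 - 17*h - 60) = (h - 1)/(h^2 + 8*h + 15)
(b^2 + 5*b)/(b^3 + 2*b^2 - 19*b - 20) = b/(b^2 - 3*b - 4)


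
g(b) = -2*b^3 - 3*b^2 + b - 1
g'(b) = -6*b^2 - 6*b + 1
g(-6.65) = 447.84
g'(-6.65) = -224.44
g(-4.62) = 127.57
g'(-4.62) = -99.35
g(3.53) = -122.83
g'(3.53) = -94.95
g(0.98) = -4.78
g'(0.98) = -10.64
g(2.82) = -66.89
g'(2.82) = -63.63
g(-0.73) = -2.55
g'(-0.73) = 2.18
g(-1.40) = -2.79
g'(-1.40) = -2.36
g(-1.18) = -3.07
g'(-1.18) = -0.27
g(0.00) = -1.00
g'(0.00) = 1.00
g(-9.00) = 1205.00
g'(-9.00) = -431.00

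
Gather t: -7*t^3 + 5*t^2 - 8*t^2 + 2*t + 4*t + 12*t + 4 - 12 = -7*t^3 - 3*t^2 + 18*t - 8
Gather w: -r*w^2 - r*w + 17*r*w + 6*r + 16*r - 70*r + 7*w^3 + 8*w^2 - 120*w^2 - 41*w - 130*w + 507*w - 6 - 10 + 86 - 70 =-48*r + 7*w^3 + w^2*(-r - 112) + w*(16*r + 336)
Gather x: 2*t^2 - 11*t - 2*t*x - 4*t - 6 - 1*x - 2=2*t^2 - 15*t + x*(-2*t - 1) - 8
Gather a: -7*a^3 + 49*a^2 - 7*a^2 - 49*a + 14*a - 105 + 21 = -7*a^3 + 42*a^2 - 35*a - 84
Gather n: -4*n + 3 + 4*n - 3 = 0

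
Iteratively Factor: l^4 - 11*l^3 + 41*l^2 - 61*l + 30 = (l - 2)*(l^3 - 9*l^2 + 23*l - 15) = (l - 2)*(l - 1)*(l^2 - 8*l + 15) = (l - 5)*(l - 2)*(l - 1)*(l - 3)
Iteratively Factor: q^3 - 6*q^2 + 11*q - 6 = (q - 1)*(q^2 - 5*q + 6) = (q - 3)*(q - 1)*(q - 2)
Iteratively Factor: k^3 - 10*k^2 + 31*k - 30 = (k - 2)*(k^2 - 8*k + 15) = (k - 5)*(k - 2)*(k - 3)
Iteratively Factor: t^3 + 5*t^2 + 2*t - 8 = (t + 4)*(t^2 + t - 2) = (t - 1)*(t + 4)*(t + 2)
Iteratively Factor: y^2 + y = (y)*(y + 1)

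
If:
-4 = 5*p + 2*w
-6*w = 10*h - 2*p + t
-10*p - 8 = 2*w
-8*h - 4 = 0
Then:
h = -1/2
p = -4/5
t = 17/5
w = 0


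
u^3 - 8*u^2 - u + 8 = (u - 8)*(u - 1)*(u + 1)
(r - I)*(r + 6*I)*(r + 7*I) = r^3 + 12*I*r^2 - 29*r + 42*I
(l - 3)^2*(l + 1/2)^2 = l^4 - 5*l^3 + 13*l^2/4 + 15*l/2 + 9/4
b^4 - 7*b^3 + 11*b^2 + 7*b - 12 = (b - 4)*(b - 3)*(b - 1)*(b + 1)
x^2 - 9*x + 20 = (x - 5)*(x - 4)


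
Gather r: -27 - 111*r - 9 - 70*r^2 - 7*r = -70*r^2 - 118*r - 36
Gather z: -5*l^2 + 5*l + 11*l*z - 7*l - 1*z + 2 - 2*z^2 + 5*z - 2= -5*l^2 - 2*l - 2*z^2 + z*(11*l + 4)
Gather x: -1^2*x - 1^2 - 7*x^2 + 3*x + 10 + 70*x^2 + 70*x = 63*x^2 + 72*x + 9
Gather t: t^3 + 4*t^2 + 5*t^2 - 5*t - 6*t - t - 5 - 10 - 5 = t^3 + 9*t^2 - 12*t - 20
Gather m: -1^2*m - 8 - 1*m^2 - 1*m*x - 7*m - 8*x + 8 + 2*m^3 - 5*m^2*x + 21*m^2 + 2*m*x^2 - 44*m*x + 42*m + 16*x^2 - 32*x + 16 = 2*m^3 + m^2*(20 - 5*x) + m*(2*x^2 - 45*x + 34) + 16*x^2 - 40*x + 16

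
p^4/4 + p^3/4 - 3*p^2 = p^2*(p/4 + 1)*(p - 3)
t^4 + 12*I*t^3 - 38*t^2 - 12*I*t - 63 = (t - I)*(t + 3*I)^2*(t + 7*I)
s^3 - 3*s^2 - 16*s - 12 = (s - 6)*(s + 1)*(s + 2)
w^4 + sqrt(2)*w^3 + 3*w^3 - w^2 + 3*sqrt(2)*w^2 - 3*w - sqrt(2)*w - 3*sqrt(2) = (w - 1)*(w + 1)*(w + 3)*(w + sqrt(2))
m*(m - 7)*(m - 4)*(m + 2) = m^4 - 9*m^3 + 6*m^2 + 56*m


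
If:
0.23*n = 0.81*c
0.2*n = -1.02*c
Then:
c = 0.00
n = 0.00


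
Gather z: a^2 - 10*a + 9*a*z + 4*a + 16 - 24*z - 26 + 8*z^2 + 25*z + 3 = a^2 - 6*a + 8*z^2 + z*(9*a + 1) - 7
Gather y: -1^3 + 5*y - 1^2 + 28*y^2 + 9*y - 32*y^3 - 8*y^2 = -32*y^3 + 20*y^2 + 14*y - 2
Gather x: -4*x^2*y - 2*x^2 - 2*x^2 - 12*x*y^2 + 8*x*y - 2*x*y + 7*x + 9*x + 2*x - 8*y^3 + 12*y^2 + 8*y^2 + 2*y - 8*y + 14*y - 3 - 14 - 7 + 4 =x^2*(-4*y - 4) + x*(-12*y^2 + 6*y + 18) - 8*y^3 + 20*y^2 + 8*y - 20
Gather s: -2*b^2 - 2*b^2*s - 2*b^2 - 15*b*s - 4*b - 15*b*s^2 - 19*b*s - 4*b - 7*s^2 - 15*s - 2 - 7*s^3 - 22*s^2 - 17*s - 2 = -4*b^2 - 8*b - 7*s^3 + s^2*(-15*b - 29) + s*(-2*b^2 - 34*b - 32) - 4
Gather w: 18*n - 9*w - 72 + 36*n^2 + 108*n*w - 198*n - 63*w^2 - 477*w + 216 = 36*n^2 - 180*n - 63*w^2 + w*(108*n - 486) + 144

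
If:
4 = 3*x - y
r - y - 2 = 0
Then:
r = y + 2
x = y/3 + 4/3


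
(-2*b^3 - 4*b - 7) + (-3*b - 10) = -2*b^3 - 7*b - 17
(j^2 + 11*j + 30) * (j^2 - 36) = j^4 + 11*j^3 - 6*j^2 - 396*j - 1080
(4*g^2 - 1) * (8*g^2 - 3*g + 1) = 32*g^4 - 12*g^3 - 4*g^2 + 3*g - 1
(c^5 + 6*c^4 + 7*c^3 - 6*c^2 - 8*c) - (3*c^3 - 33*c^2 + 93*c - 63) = c^5 + 6*c^4 + 4*c^3 + 27*c^2 - 101*c + 63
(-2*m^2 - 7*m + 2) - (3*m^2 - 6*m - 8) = -5*m^2 - m + 10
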